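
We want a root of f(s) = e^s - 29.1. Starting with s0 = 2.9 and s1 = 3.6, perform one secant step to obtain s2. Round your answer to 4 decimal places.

3.3151

f(2.9) = -10.925855, f(3.6) = 7.498234
s2 = 3.600000 − 7.498234·(3.600000 − 2.900000) / (7.498234 − (-10.925855)) = 3.600000 − (5.248764)/(18.424089) = 3.315114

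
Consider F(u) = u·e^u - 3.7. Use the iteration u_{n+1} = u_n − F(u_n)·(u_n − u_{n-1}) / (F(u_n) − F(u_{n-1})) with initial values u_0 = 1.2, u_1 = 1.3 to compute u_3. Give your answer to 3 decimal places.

1.160

F(1.2) = 0.28414, F(1.3) = 1.07009
u_2 = 1.30000 − 1.07009·(1.30000 − 1.20000) / (1.07009 − 0.28414) = 1.30000 − (0.10701)/(0.78595) = 1.16385
F(1.16385) = 0.02691
u_3 = 1.16385 − 0.02691·(1.16385 − 1.30000) / (0.02691 − 1.07009) = 1.16385 − (-0.00366)/(-1.04318) = 1.16034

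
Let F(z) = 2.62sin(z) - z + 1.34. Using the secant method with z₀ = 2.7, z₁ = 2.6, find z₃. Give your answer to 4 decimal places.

F(2.7) = -0.240265, F(2.6) = 0.090614
z₂ = 2.600000 − 0.090614·(2.600000 − 2.700000) / (0.090614 − (-0.240265)) = 2.600000 − (-0.009061)/(0.330878) = 2.627386
F(2.627386) = 0.001247
z₃ = 2.627386 − 0.001247·(2.627386 − 2.600000) / (0.001247 − 0.090614) = 2.627386 − (0.000034)/(-0.089367) = 2.627768

2.6278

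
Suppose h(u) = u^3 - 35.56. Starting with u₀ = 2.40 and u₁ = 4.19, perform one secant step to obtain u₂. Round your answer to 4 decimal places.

h(2.40) = -21.736000, h(4.19) = 38.000059
u₂ = 4.190000 − 38.000059·(4.190000 − 2.400000) / (38.000059 − (-21.736000)) = 4.190000 − (68.020106)/(59.736059) = 3.051323

3.0513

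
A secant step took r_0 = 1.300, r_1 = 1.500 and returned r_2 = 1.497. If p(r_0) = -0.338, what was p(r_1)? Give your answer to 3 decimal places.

0.005

The secant line through (1.300, -0.338) and (1.500, p(r_1)) crosses zero at r_2 = 1.497.
So (1.300, -0.338), (1.500, p(r_1)), (1.497, 0) are collinear:
p(r_1) = -0.338 · (1.500 − 1.497) / (1.300 − 1.497) = -0.338 · (0.00300)/(-0.19700) = 0.00515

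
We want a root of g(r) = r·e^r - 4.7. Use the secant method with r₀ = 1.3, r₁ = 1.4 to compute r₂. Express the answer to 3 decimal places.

g(1.3) = 0.07009, g(1.4) = 0.97728
r₂ = 1.40000 − 0.97728·(1.40000 − 1.30000) / (0.97728 − 0.07009) = 1.40000 − (0.09773)/(0.90719) = 1.29227

1.292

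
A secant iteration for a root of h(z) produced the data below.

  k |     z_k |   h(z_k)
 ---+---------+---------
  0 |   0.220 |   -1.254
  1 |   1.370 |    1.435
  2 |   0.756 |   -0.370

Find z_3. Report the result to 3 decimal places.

0.882

z_3 = 0.756 − (-0.370)·(0.756 − 1.370) / (-0.370 − 1.435)
   = 0.756 − (0.22718)/(-1.80500) = 0.88186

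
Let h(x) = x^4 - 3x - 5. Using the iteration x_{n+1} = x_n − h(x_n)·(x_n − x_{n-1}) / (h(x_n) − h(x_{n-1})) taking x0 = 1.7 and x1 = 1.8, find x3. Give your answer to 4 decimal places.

h(1.7) = -1.747900, h(1.8) = 0.097600
x2 = 1.800000 − 0.097600·(1.800000 − 1.700000) / (0.097600 − (-1.747900)) = 1.800000 − (0.009760)/(1.845500) = 1.794711
h(1.794711) = -0.009363
x3 = 1.794711 − (-0.009363)·(1.794711 − 1.800000) / (-0.009363 − 0.097600) = 1.794711 − (0.000050)/(-0.106963) = 1.795174

1.7952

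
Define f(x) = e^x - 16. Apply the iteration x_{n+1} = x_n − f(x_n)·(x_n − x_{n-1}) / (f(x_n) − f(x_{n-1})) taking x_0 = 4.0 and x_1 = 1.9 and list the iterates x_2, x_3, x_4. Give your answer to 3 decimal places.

f(4.0) = 38.59815, f(1.9) = -9.31411
x_2 = 1.90000 − (-9.31411)·(1.90000 − 4.00000) / (-9.31411 − 38.59815) = 1.90000 − (19.55962)/(-47.91226) = 2.30824
f(2.30824) = -5.94331
x_3 = 2.30824 − (-5.94331)·(2.30824 − 1.90000) / (-5.94331 − (-9.31411)) = 2.30824 − (-2.42629)/(3.37080) = 3.02803
f(3.02803) = 4.65658
x_4 = 3.02803 − 4.65658·(3.02803 − 2.30824) / (4.65658 − (-5.94331)) = 3.02803 − (3.35179)/(10.59989) = 2.71182

2.308, 3.028, 2.712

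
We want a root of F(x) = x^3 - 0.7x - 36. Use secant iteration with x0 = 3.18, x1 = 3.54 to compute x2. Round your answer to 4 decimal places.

3.3628

F(3.18) = -6.068568, F(3.54) = 5.883864
x2 = 3.540000 − 5.883864·(3.540000 − 3.180000) / (5.883864 − (-6.068568)) = 3.540000 − (2.118191)/(11.952432) = 3.362782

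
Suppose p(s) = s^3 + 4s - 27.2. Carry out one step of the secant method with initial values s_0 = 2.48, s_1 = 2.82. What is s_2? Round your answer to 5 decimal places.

2.56077

p(2.48) = -2.0270080, p(2.82) = 6.5057680
s_2 = 2.8200000 − 6.5057680·(2.8200000 − 2.4800000) / (6.5057680 − (-2.0270080)) = 2.8200000 − (2.2119611)/(8.5327760) = 2.5607689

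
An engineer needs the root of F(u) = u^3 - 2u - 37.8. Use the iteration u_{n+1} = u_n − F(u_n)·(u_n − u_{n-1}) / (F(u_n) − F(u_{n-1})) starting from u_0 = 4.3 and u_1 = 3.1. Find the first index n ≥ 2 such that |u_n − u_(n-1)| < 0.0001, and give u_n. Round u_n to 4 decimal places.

n = 6, u_n = 3.5545

F(4.3) = 33.107000, F(3.1) = -14.209000
u_2 = 3.100000 − (-14.209000)·(-1.200000)/(-47.316000) = 3.460360;  |Δ| = 0.360360
F(3.460360) = -3.286049
u_3 = 3.460360 − (-3.286049)·(0.360360)/(10.922951) = 3.568770;  |Δ| = 0.108410
F(3.568770) = 0.514758
u_4 = 3.568770 − 0.514758·(0.108410)/(3.800807) = 3.554088;  |Δ| = 0.014682
F(3.554088) = -0.014564
u_5 = 3.554088 − (-0.014564)·(-0.014682)/(-0.529322) = 3.554492;  |Δ| = 0.000404
F(3.554492) = -0.000062
u_6 = 3.554492 − (-0.000062)·(0.000404)/(0.014503) = 3.554494;  |Δ| = 0.000002
|u_6 − u_5| = 0.000002 < 0.0001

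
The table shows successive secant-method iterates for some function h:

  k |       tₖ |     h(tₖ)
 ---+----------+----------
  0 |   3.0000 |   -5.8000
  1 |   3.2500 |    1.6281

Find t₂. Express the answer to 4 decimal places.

3.1952

t₂ = 3.2500 − 1.6281·(3.2500 − 3.0000) / (1.6281 − (-5.8000))
   = 3.2500 − (0.407025)/(7.428100) = 3.195205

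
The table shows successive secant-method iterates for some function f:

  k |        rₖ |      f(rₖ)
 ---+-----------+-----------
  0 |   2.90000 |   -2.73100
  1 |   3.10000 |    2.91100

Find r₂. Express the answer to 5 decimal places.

r₂ = 3.10000 − 2.91100·(3.10000 − 2.90000) / (2.91100 − (-2.73100))
   = 3.10000 − (0.5822000)/(5.6420000) = 2.9968096

2.99681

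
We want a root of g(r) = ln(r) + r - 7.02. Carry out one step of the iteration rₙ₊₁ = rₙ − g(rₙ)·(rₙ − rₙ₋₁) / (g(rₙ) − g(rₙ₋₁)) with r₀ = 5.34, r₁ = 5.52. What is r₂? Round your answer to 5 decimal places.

g(5.34) = -0.0047743, g(5.52) = 0.2083779
r₂ = 5.5200000 − 0.2083779·(5.5200000 − 5.3400000) / (0.2083779 − (-0.0047743)) = 5.5200000 − (0.0375080)/(0.2131522) = 5.3440318

5.34403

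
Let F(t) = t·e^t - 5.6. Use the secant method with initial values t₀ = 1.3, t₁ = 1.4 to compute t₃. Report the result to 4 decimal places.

1.3920

F(1.3) = -0.829914, F(1.4) = 0.077280
t₂ = 1.400000 − 0.077280·(1.400000 − 1.300000) / (0.077280 − (-0.829914)) = 1.400000 − (0.007728)/(0.907194) = 1.391481
F(1.391481) = -0.005128
t₃ = 1.391481 − (-0.005128)·(1.391481 − 1.400000) / (-0.005128 − 0.077280) = 1.391481 − (0.000044)/(-0.082408) = 1.392012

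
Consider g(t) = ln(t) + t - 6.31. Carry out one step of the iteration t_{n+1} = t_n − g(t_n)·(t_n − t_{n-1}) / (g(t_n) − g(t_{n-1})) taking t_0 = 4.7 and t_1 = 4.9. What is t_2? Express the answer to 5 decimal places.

4.75167

g(4.7) = -0.0624375, g(4.9) = 0.1792352
t_2 = 4.9000000 − 0.1792352·(4.9000000 − 4.7000000) / (0.1792352 − (-0.0624375)) = 4.9000000 − (0.0358470)/(0.2416727) = 4.7516711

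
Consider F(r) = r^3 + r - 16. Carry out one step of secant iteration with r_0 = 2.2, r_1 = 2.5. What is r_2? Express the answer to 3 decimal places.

F(2.2) = -3.15200, F(2.5) = 2.12500
r_2 = 2.50000 − 2.12500·(2.50000 − 2.20000) / (2.12500 − (-3.15200)) = 2.50000 − (0.63750)/(5.27700) = 2.37919

2.379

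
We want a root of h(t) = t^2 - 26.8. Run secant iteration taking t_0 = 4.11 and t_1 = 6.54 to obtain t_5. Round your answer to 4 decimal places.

h(4.11) = -9.907900, h(6.54) = 15.971600
t_2 = 6.540000 − 15.971600·(6.540000 − 4.110000) / (15.971600 − (-9.907900)) = 6.540000 − (38.810988)/(25.879500) = 5.040319
h(5.040319) = -1.395182
t_3 = 5.040319 − (-1.395182)·(5.040319 − 6.540000) / (-1.395182 − 15.971600) = 5.040319 − (2.092327)/(-17.366782) = 5.160798
h(5.160798) = -0.166164
t_4 = 5.160798 − (-0.166164)·(5.160798 − 5.040319) / (-0.166164 − (-1.395182)) = 5.160798 − (-0.020019)/(1.229017) = 5.177087
h(5.177087) = 0.002228
t_5 = 5.177087 − 0.002228·(5.177087 − 5.160798) / (0.002228 − (-0.166164)) = 5.177087 − (0.000036)/(0.168392) = 5.176871

5.1769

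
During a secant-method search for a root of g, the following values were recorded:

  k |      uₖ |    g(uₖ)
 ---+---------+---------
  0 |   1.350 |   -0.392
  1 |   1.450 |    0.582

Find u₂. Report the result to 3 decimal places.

u₂ = 1.450 − 0.582·(1.450 − 1.350) / (0.582 − (-0.392))
   = 1.450 − (0.05820)/(0.97400) = 1.39025

1.390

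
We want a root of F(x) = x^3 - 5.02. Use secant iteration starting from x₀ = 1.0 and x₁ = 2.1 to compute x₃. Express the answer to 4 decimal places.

1.6755

F(1.0) = -4.020000, F(2.1) = 4.241000
x₂ = 2.100000 − 4.241000·(2.100000 − 1.000000) / (4.241000 − (-4.020000)) = 2.100000 − (4.665100)/(8.261000) = 1.535286
F(1.535286) = -1.401171
x₃ = 1.535286 − (-1.401171)·(1.535286 − 2.100000) / (-1.401171 − 4.241000) = 1.535286 − (0.791260)/(-5.642171) = 1.675527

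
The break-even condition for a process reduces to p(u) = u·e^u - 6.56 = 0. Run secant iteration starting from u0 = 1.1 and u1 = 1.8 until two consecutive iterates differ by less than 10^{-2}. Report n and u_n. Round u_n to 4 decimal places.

p(1.1) = -3.255417, p(1.8) = 4.329365
u2 = 1.800000 − 4.329365·(0.700000)/(7.584783) = 1.400443;  |Δ| = 0.399557
p(1.400443) = -0.878411
u3 = 1.400443 − (-0.878411)·(-0.399557)/(-5.207776) = 1.467837;  |Δ| = 0.067395
p(1.467837) = -0.189824
u4 = 1.467837 − (-0.189824)·(0.067395)/(0.688587) = 1.486416;  |Δ| = 0.018579
p(1.486416) = 0.011773
u5 = 1.486416 − 0.011773·(0.018579)/(0.201597) = 1.485331;  |Δ| = 0.001085
|u5 − u4| = 0.001085 < 10^{-2}

n = 5, u_n = 1.4853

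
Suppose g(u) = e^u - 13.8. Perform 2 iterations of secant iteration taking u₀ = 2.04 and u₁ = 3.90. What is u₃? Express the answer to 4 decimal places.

2.4619

g(2.04) = -6.109391, g(3.90) = 35.602449
u₂ = 3.900000 − 35.602449·(3.900000 − 2.040000) / (35.602449 − (-6.109391)) = 3.900000 − (66.220555)/(41.711840) = 2.312428
g(2.312428) = -3.701086
u₃ = 2.312428 − (-3.701086)·(2.312428 − 3.900000) / (-3.701086 − 35.602449) = 2.312428 − (5.875742)/(-39.303536) = 2.461924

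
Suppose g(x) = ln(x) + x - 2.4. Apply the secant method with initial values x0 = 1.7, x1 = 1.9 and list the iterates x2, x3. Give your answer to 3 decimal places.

g(1.7) = -0.16937, g(1.9) = 0.14185
x2 = 1.90000 − 0.14185·(1.90000 − 1.70000) / (0.14185 − (-0.16937)) = 1.90000 − (0.02837)/(0.31123) = 1.80884
g(1.80884) = 0.00153
x3 = 1.80884 − 0.00153·(1.80884 − 1.90000) / (0.00153 − 0.14185) = 1.80884 − (-0.00014)/(-0.14033) = 1.80785

1.809, 1.808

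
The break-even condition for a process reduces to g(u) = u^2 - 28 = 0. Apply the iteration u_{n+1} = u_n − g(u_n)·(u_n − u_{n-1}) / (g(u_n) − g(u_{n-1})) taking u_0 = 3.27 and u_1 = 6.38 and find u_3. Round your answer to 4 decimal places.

5.2698

g(3.27) = -17.307100, g(6.38) = 12.704400
u_2 = 6.380000 − 12.704400·(6.380000 − 3.270000) / (12.704400 − (-17.307100)) = 6.380000 − (39.510684)/(30.011500) = 5.063482
g(5.063482) = -2.361151
u_3 = 5.063482 − (-2.361151)·(5.063482 − 6.380000) / (-2.361151 − 12.704400) = 5.063482 − (3.108499)/(-15.065551) = 5.269813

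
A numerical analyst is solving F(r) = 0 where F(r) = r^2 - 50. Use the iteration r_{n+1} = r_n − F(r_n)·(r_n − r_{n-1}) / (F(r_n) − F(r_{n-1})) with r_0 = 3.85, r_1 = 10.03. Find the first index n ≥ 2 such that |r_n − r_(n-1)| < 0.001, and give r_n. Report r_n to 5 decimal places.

F(3.85) = -35.1775000, F(10.03) = 50.6009000
r_2 = 10.0300000 − 50.6009000·(6.1800000)/(85.7784000) = 6.3844020;  |Δ| = 3.6455980
F(6.3844020) = -9.2394109
r_3 = 6.3844020 − (-9.2394109)·(-3.6455980)/(-59.8403109) = 6.9472864;  |Δ| = 0.5628844
F(6.9472864) = -1.7352114
r_4 = 6.9472864 − (-1.7352114)·(0.5628844)/(7.5041995) = 7.0774433;  |Δ| = 0.1301569
F(7.0774433) = 0.0902041
r_5 = 7.0774433 − 0.0902041·(0.1301569)/(1.8254155) = 7.0710115;  |Δ| = 0.0064318
F(7.0710115) = -0.0007958
r_6 = 7.0710115 − (-0.0007958)·(-0.0064318)/(-0.0909999) = 7.0710678;  |Δ| = 0.0000562
|r_6 − r_5| = 0.0000562 < 0.001

n = 6, r_n = 7.07107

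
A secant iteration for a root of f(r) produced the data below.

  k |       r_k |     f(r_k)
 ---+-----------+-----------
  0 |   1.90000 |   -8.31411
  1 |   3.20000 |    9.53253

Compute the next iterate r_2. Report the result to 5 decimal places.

2.50562

r_2 = 3.20000 − 9.53253·(3.20000 − 1.90000) / (9.53253 − (-8.31411))
   = 3.20000 − (12.3922890)/(17.8466400) = 2.5056234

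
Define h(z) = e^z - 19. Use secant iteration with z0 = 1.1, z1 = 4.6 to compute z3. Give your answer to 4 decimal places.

2.1032

h(1.1) = -15.995834, h(4.6) = 80.484316
z2 = 4.600000 − 80.484316·(4.600000 − 1.100000) / (80.484316 − (-15.995834)) = 4.600000 − (281.695105)/(96.480150) = 1.680279
h(1.680279) = -13.632946
z3 = 1.680279 − (-13.632946)·(1.680279 − 4.600000) / (-13.632946 − 80.484316) = 1.680279 − (39.804397)/(-94.117262) = 2.103203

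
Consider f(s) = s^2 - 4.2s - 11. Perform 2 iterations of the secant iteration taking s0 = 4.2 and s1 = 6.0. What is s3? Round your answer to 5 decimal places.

f(4.2) = -11.0000000, f(6.0) = -0.2000000
s2 = 6.0000000 − (-0.2000000)·(6.0000000 − 4.2000000) / (-0.2000000 − (-11.0000000)) = 6.0000000 − (-0.3600000)/(10.8000000) = 6.0333333
f(6.0333333) = 0.0611111
s3 = 6.0333333 − 0.0611111·(6.0333333 − 6.0000000) / (0.0611111 − (-0.2000000)) = 6.0333333 − (0.0020370)/(0.2611111) = 6.0255319

6.02553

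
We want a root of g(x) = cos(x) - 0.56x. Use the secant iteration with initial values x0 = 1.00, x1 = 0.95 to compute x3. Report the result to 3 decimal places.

0.986

g(1.00) = -0.01970, g(0.95) = 0.04968
x2 = 0.95000 − 0.04968·(0.95000 − 1.00000) / (0.04968 − (-0.01970)) = 0.95000 − (-0.00248)/(0.06938) = 0.98580
g(0.98580) = 0.00014
x3 = 0.98580 − 0.00014·(0.98580 − 0.95000) / (0.00014 − 0.04968) = 0.98580 − (0.00001)/(-0.04954) = 0.98591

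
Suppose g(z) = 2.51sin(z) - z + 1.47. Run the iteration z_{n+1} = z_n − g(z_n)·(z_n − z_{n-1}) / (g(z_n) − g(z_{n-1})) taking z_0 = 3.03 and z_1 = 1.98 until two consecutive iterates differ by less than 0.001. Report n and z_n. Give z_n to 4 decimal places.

g(3.03) = -1.280483, g(1.98) = 1.792769
z_2 = 1.980000 − 1.792769·(-1.050000)/(3.073253) = 2.592513;  |Δ| = 0.612513
g(2.592513) = 0.187461
z_3 = 2.592513 − 0.187461·(0.612513)/(-1.605308) = 2.664040;  |Δ| = 0.071527
g(2.664040) = -0.040426
z_4 = 2.664040 − (-0.040426)·(0.071527)/(-0.227888) = 2.651351;  |Δ| = 0.012689
g(2.651351) = 0.000454
z_5 = 2.651351 − 0.000454·(-0.012689)/(0.040880) = 2.651492;  |Δ| = 0.000141
|z_5 − z_4| = 0.000141 < 0.001

n = 5, z_n = 2.6515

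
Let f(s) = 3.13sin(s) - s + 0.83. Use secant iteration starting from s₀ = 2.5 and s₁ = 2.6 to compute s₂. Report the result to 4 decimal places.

2.5565

f(2.5) = 0.203218, f(2.6) = -0.156481
s₂ = 2.600000 − (-0.156481)·(2.600000 − 2.500000) / (-0.156481 − 0.203218) = 2.600000 − (-0.015648)/(-0.359699) = 2.556497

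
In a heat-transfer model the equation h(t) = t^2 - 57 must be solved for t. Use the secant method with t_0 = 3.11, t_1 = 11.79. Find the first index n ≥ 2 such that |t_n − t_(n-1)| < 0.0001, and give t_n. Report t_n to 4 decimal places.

n = 7, t_n = 7.5498

h(3.11) = -47.327900, h(11.79) = 82.004100
t_2 = 11.790000 − 82.004100·(8.680000)/(129.332000) = 6.286369;  |Δ| = 5.503631
h(6.286369) = -17.481563
t_3 = 6.286369 − (-17.481563)·(-5.503631)/(-99.485663) = 7.253464;  |Δ| = 0.967095
h(7.253464) = -4.387261
t_4 = 7.253464 − (-4.387261)·(0.967095)/(13.094303) = 7.577490;  |Δ| = 0.324026
h(7.577490) = 0.418357
t_5 = 7.577490 − 0.418357·(0.324026)/(4.805618) = 7.549282;  |Δ| = 0.028208
h(7.549282) = -0.008345
t_6 = 7.549282 − (-0.008345)·(-0.028208)/(-0.426702) = 7.549833;  |Δ| = 0.000552
h(7.549833) = -0.000015
t_7 = 7.549833 − (-0.000015)·(0.000552)/(0.008329) = 7.549834;  |Δ| = 0.000001
|t_7 − t_6| = 0.000001 < 0.0001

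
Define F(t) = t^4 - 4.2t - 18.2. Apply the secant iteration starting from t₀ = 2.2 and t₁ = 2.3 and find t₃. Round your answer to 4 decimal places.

F(2.2) = -4.014400, F(2.3) = 0.124100
t₂ = 2.300000 − 0.124100·(2.300000 − 2.200000) / (0.124100 − (-4.014400)) = 2.300000 − (0.012410)/(4.138500) = 2.297001
F(2.297001) = -0.008960
t₃ = 2.297001 − (-0.008960)·(2.297001 − 2.300000) / (-0.008960 − 0.124100) = 2.297001 − (0.000027)/(-0.133060) = 2.297203

2.2972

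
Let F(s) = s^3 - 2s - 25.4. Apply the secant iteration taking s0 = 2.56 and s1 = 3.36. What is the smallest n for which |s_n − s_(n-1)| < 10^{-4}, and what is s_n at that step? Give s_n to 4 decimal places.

n = 5, s_n = 3.1659

F(2.56) = -13.742784, F(3.36) = 5.813056
s2 = 3.360000 − 5.813056·(0.800000)/(19.555840) = 3.122197;  |Δ| = 0.237803
F(3.122197) = -1.208872
s3 = 3.122197 − (-1.208872)·(-0.237803)/(-7.021928) = 3.163136;  |Δ| = 0.040939
F(3.163136) = -0.077737
s4 = 3.163136 − (-0.077737)·(0.040939)/(1.131135) = 3.165950;  |Δ| = 0.002814
F(3.165950) = 0.001163
s5 = 3.165950 − 0.001163·(0.002814)/(0.078900) = 3.165908;  |Δ| = 0.000041
|s5 − s4| = 0.000041 < 10^{-4}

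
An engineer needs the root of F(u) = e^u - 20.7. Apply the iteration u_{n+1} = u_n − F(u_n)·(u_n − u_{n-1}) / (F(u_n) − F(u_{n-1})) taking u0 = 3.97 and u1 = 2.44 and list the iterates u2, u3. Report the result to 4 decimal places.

F(3.97) = 32.284531, F(2.44) = -9.226959
u2 = 2.440000 − (-9.226959)·(2.440000 − 3.970000) / (-9.226959 − 32.284531) = 2.440000 − (14.117248)/(-41.511490) = 2.780080
F(2.780080) = -4.579682
u3 = 2.780080 − (-4.579682)·(2.780080 − 2.440000) / (-4.579682 − (-9.226959)) = 2.780080 − (-1.557460)/(4.647278) = 3.115214

2.7801, 3.1152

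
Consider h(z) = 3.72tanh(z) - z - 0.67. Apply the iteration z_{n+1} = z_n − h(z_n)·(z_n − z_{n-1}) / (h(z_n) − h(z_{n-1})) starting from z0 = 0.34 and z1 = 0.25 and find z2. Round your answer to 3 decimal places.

h(0.34) = 0.20822, h(0.25) = -0.00890
z2 = 0.25000 − (-0.00890)·(0.25000 − 0.34000) / (-0.00890 − 0.20822) = 0.25000 − (0.00080)/(-0.21712) = 0.25369

0.254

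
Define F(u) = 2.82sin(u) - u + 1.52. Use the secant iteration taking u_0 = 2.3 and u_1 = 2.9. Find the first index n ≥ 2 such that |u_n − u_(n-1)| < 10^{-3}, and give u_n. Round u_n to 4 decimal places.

n = 4, u_n = 2.7071

F(2.3) = 1.322889, F(2.9) = -0.705317
u_2 = 2.900000 − (-0.705317)·(0.600000)/(-2.028206) = 2.691348;  |Δ| = 0.208652
F(2.691348) = 0.055878
u_3 = 2.691348 − 0.055878·(-0.208652)/(0.761195) = 2.706664;  |Δ| = 0.015317
F(2.706664) = 0.001530
u_4 = 2.706664 − 0.001530·(0.015317)/(-0.054348) = 2.707095;  |Δ| = 0.000431
|u_4 − u_3| = 0.000431 < 10^{-3}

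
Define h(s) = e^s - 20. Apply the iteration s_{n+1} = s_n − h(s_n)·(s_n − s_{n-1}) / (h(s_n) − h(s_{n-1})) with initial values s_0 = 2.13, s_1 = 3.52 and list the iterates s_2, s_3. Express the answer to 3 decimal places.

2.765, 2.939

h(2.13) = -11.58513, h(3.52) = 13.78443
s_2 = 3.52000 − 13.78443·(3.52000 − 2.13000) / (13.78443 − (-11.58513)) = 3.52000 − (19.16036)/(25.36956) = 2.76475
h(2.76475) = -4.12493
s_3 = 2.76475 − (-4.12493)·(2.76475 − 3.52000) / (-4.12493 − 13.78443) = 2.76475 − (3.11535)/(-17.90935) = 2.93870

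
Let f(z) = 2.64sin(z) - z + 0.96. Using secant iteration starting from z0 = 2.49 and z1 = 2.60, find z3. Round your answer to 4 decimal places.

2.5128

f(2.49) = 0.071037, f(2.60) = -0.279076
z2 = 2.600000 − (-0.279076)·(2.600000 − 2.490000) / (-0.279076 − 0.071037) = 2.600000 − (-0.030698)/(-0.350114) = 2.512319
f(2.512319) = 0.001474
z3 = 2.512319 − 0.001474·(2.512319 − 2.600000) / (0.001474 − (-0.279076)) = 2.512319 − (-0.000129)/(0.280550) = 2.512779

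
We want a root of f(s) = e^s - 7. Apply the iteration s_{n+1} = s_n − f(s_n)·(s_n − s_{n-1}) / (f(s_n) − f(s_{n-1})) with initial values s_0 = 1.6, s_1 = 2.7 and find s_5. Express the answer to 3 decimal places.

1.946

f(1.6) = -2.04697, f(2.7) = 7.87973
s_2 = 2.70000 − 7.87973·(2.70000 − 1.60000) / (7.87973 − (-2.04697)) = 2.70000 − (8.66770)/(9.92670) = 1.82683
f(1.82683) = -0.78585
s_3 = 1.82683 − (-0.78585)·(1.82683 − 2.70000) / (-0.78585 − 7.87973) = 1.82683 − (0.68618)/(-8.66558) = 1.90601
f(1.90601) = -0.27378
s_4 = 1.90601 − (-0.27378)·(1.90601 − 1.82683) / (-0.27378 − (-0.78585)) = 1.90601 − (-0.02168)/(0.51207) = 1.94835
f(1.94835) = 0.01710
s_5 = 1.94835 − 0.01710·(1.94835 − 1.90601) / (0.01710 − (-0.27378)) = 1.94835 − (0.00072)/(0.29087) = 1.94586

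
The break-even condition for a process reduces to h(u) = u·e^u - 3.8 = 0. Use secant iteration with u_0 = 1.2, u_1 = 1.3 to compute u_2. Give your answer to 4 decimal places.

1.1766

h(1.2) = 0.184140, h(1.3) = 0.970086
u_2 = 1.300000 − 0.970086·(1.300000 − 1.200000) / (0.970086 − 0.184140) = 1.300000 − (0.097009)/(0.785945) = 1.176571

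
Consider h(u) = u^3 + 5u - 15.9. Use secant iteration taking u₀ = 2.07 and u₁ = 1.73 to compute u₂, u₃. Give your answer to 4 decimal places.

1.8607, 1.8712

h(2.07) = 3.319743, h(1.73) = -2.072283
u₂ = 1.730000 − (-2.072283)·(1.730000 − 2.070000) / (-2.072283 − 3.319743) = 1.730000 − (0.704576)/(-5.392026) = 1.860670
h(1.860670) = -0.154837
u₃ = 1.860670 − (-0.154837)·(1.860670 − 1.730000) / (-0.154837 − (-2.072283)) = 1.860670 − (-0.020233)/(1.917446) = 1.871222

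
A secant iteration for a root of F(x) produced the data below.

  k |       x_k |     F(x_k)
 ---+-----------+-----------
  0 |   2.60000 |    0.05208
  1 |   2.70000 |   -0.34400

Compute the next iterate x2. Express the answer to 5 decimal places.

x2 = 2.70000 − (-0.34400)·(2.70000 − 2.60000) / (-0.34400 − 0.05208)
   = 2.70000 − (-0.0344000)/(-0.3960800) = 2.6131489

2.61315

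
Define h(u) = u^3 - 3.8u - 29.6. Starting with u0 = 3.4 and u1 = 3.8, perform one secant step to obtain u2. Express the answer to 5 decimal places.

3.49157

h(3.4) = -3.2160000, h(3.8) = 10.8320000
u2 = 3.8000000 − 10.8320000·(3.8000000 − 3.4000000) / (10.8320000 − (-3.2160000)) = 3.8000000 − (4.3328000)/(14.0480000) = 3.4915718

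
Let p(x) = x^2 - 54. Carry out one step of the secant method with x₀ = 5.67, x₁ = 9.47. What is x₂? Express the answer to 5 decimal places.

p(5.67) = -21.8511000, p(9.47) = 35.6809000
x₂ = 9.4700000 − 35.6809000·(9.4700000 − 5.6700000) / (35.6809000 − (-21.8511000)) = 9.4700000 − (135.5874200)/(57.5320000) = 7.1132695

7.11327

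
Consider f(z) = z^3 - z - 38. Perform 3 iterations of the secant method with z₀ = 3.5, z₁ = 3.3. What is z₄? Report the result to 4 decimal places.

3.4611

f(3.5) = 1.375000, f(3.3) = -5.363000
z₂ = 3.300000 − (-5.363000)·(3.300000 − 3.500000) / (-5.363000 − 1.375000) = 3.300000 − (1.072600)/(-6.738000) = 3.459187
f(3.459187) = -0.066653
z₃ = 3.459187 − (-0.066653)·(3.459187 − 3.300000) / (-0.066653 − (-5.363000)) = 3.459187 − (-0.010610)/(5.296347) = 3.461190
f(3.461190) = 0.003300
z₄ = 3.461190 − 0.003300·(3.461190 − 3.459187) / (0.003300 − (-0.066653)) = 3.461190 − (0.000007)/(0.069954) = 3.461096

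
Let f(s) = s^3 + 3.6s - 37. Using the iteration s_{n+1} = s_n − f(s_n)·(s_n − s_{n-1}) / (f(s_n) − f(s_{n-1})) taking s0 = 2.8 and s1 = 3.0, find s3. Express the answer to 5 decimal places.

2.97364

f(2.8) = -4.9680000, f(3.0) = 0.8000000
s2 = 3.0000000 − 0.8000000·(3.0000000 − 2.8000000) / (0.8000000 − (-4.9680000)) = 3.0000000 − (0.1600000)/(5.7680000) = 2.9722607
f(2.9722607) = -0.0419172
s3 = 2.9722607 − (-0.0419172)·(2.9722607 − 3.0000000) / (-0.0419172 − 0.8000000) = 2.9722607 − (0.0011628)/(-0.8419172) = 2.9736418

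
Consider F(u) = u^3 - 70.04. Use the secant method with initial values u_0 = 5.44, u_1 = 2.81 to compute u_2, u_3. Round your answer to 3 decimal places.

F(5.44) = 90.94918, F(2.81) = -47.85196
u_2 = 2.81000 − (-47.85196)·(2.81000 − 5.44000) / (-47.85196 − 90.94918) = 2.81000 − (125.85065)/(-138.80114) = 3.71670
F(3.71670) = -18.69813
u_3 = 3.71670 − (-18.69813)·(3.71670 − 2.81000) / (-18.69813 − (-47.85196)) = 3.71670 − (-16.95355)/(29.15383) = 4.29822

3.717, 4.298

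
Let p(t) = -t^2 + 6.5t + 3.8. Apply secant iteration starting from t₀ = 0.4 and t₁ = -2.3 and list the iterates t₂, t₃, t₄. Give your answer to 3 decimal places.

p(0.4) = 6.24000, p(-2.3) = -16.44000
t₂ = -2.30000 − (-16.44000)·(-2.30000 − 0.40000) / (-16.44000 − 6.24000) = -2.30000 − (44.38800)/(-22.68000) = -0.34286
p(-0.34286) = 1.45388
t₃ = -0.34286 − 1.45388·(-0.34286 − (-2.30000)) / (1.45388 − (-16.44000)) = -0.34286 − (2.84545)/(17.89388) = -0.50187
p(-0.50187) = 0.28593
t₄ = -0.50187 − 0.28593·(-0.50187 − (-0.34286)) / (0.28593 − 1.45388) = -0.50187 − (-0.04547)/(-1.16794) = -0.54081

-0.343, -0.502, -0.541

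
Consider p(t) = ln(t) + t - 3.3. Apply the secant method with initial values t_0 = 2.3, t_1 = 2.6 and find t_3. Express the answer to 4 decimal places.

2.4173

p(2.3) = -0.167091, p(2.6) = 0.255511
t_2 = 2.600000 − 0.255511·(2.600000 − 2.300000) / (0.255511 − (-0.167091)) = 2.600000 − (0.076653)/(0.422602) = 2.418616
p(2.418616) = 0.001811
t_3 = 2.418616 − 0.001811·(2.418616 − 2.600000) / (0.001811 − 0.255511) = 2.418616 − (-0.000328)/(-0.253700) = 2.417321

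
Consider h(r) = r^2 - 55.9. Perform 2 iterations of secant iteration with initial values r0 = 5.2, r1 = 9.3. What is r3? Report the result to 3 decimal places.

h(5.2) = -28.86000, h(9.3) = 30.59000
r2 = 9.30000 − 30.59000·(9.30000 − 5.20000) / (30.59000 − (-28.86000)) = 9.30000 − (125.41900)/(59.45000) = 7.19034
h(7.19034) = -4.19894
r3 = 7.19034 − (-4.19894)·(7.19034 − 9.30000) / (-4.19894 − 30.59000) = 7.19034 − (8.85832)/(-34.78894) = 7.44498

7.445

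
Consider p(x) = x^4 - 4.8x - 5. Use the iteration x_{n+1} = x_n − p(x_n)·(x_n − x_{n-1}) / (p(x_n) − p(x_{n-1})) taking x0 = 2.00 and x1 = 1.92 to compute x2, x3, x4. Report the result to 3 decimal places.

p(2.00) = 1.40000, p(1.92) = -0.62646
x2 = 1.92000 − (-0.62646)·(1.92000 − 2.00000) / (-0.62646 − 1.40000) = 1.92000 − (0.05012)/(-2.02646) = 1.94473
p(1.94473) = -0.03134
x3 = 1.94473 − (-0.03134)·(1.94473 − 1.92000) / (-0.03134 − (-0.62646)) = 1.94473 − (-0.00078)/(0.59511) = 1.94603
p(1.94603) = 0.00076
x4 = 1.94603 − 0.00076·(1.94603 − 1.94473) / (0.00076 − (-0.03134)) = 1.94603 − (0.00000)/(0.03211) = 1.94600

1.945, 1.946, 1.946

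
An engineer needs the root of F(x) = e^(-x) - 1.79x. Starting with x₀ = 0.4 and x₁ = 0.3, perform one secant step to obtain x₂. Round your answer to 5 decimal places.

0.38169

F(0.4) = -0.0456800, F(0.3) = 0.2038182
x₂ = 0.3000000 − 0.2038182·(0.3000000 − 0.4000000) / (0.2038182 − (-0.0456800)) = 0.3000000 − (-0.0203818)/(0.2494982) = 0.3816913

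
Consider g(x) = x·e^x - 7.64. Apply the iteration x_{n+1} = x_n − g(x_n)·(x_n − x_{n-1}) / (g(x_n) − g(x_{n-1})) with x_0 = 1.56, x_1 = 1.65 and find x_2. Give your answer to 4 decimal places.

1.5767

g(1.56) = -0.216239, g(1.65) = 0.951517
x_2 = 1.650000 − 0.951517·(1.650000 − 1.560000) / (0.951517 − (-0.216239)) = 1.650000 − (0.085637)/(1.167756) = 1.576666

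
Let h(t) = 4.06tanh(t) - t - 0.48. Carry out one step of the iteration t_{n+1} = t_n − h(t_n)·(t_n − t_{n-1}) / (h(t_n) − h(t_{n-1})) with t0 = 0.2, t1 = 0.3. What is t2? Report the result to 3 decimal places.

0.157

h(0.2) = 0.12134, h(0.3) = 0.40273
t2 = 0.30000 − 0.40273·(0.30000 − 0.20000) / (0.40273 − 0.12134) = 0.30000 − (0.04027)/(0.28139) = 0.15688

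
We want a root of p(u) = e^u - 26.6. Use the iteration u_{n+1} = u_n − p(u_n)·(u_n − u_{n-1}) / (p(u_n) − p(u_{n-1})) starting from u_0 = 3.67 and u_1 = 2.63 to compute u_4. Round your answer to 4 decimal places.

p(3.67) = 12.651906, p(2.63) = -12.726230
u_2 = 2.630000 − (-12.726230)·(2.630000 − 3.670000) / (-12.726230 − 12.651906) = 2.630000 − (13.235279)/(-25.378136) = 3.151523
p(3.151523) = -3.228370
u_3 = 3.151523 − (-3.228370)·(3.151523 − 2.630000) / (-3.228370 − (-12.726230)) = 3.151523 − (-1.683669)/(9.497860) = 3.328791
p(3.328791) = 1.304588
u_4 = 3.328791 − 1.304588·(3.328791 − 3.151523) / (1.304588 − (-3.228370)) = 3.328791 − (0.231262)/(4.532958) = 3.277773

3.2778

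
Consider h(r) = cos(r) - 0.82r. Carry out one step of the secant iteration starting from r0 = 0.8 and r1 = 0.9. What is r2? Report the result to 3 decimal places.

h(0.8) = 0.04071, h(0.9) = -0.11639
r2 = 0.90000 − (-0.11639)·(0.90000 − 0.80000) / (-0.11639 − 0.04071) = 0.90000 − (-0.01164)/(-0.15710) = 0.82591

0.826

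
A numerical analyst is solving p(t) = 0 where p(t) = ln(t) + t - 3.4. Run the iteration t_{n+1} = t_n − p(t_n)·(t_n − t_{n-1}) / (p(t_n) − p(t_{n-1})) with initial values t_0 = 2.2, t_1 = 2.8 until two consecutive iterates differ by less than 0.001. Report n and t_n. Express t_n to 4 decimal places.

n = 4, t_n = 2.4884

p(2.2) = -0.411543, p(2.8) = 0.429619
t_2 = 2.800000 − 0.429619·(0.600000)/(0.841162) = 2.493553;  |Δ| = 0.306447
p(2.493553) = 0.007261
t_3 = 2.493553 − 0.007261·(-0.306447)/(-0.422358) = 2.488284;  |Δ| = 0.005269
p(2.488284) = -0.000122
t_4 = 2.488284 − (-0.000122)·(-0.005269)/(-0.007384) = 2.488372;  |Δ| = 0.000087
|t_4 − t_3| = 0.000087 < 0.001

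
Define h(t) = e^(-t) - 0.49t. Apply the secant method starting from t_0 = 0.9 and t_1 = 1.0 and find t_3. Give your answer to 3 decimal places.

0.862

h(0.9) = -0.03443, h(1.0) = -0.12212
t_2 = 1.00000 − (-0.12212)·(1.00000 − 0.90000) / (-0.12212 − (-0.03443)) = 1.00000 − (-0.01221)/(-0.08769) = 0.86074
h(0.86074) = 0.00109
t_3 = 0.86074 − 0.00109·(0.86074 − 1.00000) / (0.00109 − (-0.12212)) = 0.86074 − (-0.00015)/(0.12321) = 0.86197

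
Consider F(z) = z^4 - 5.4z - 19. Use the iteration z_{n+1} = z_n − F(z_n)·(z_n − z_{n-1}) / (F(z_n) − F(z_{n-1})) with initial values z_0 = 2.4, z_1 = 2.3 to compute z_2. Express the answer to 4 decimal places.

F(2.4) = 1.217600, F(2.3) = -3.435900
z_2 = 2.300000 − (-3.435900)·(2.300000 − 2.400000) / (-3.435900 − 1.217600) = 2.300000 − (0.343590)/(-4.653500) = 2.373835

2.3738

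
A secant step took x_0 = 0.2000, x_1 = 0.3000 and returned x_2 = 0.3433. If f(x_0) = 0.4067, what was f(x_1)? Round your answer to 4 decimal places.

The secant line through (0.2000, 0.4067) and (0.3000, f(x_1)) crosses zero at x_2 = 0.3433.
So (0.2000, 0.4067), (0.3000, f(x_1)), (0.3433, 0) are collinear:
f(x_1) = 0.4067 · (0.3000 − 0.3433) / (0.2000 − 0.3433) = 0.4067 · (-0.043300)/(-0.143300) = 0.122890

0.1229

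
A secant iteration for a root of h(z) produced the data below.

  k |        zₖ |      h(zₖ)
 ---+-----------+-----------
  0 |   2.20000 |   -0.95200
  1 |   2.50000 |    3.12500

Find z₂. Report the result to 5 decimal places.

2.27005

z₂ = 2.50000 − 3.12500·(2.50000 − 2.20000) / (3.12500 − (-0.95200))
   = 2.50000 − (0.9375000)/(4.0770000) = 2.2700515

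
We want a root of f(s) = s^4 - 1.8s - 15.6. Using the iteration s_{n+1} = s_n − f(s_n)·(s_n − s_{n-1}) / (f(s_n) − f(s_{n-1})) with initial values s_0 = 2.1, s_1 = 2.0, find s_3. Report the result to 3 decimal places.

f(2.1) = 0.06810, f(2.0) = -3.20000
s_2 = 2.00000 − (-3.20000)·(2.00000 − 2.10000) / (-3.20000 − 0.06810) = 2.00000 − (0.32000)/(-3.26810) = 2.09792
f(2.09792) = -0.00523
s_3 = 2.09792 − (-0.00523)·(2.09792 − 2.00000) / (-0.00523 − (-3.20000)) = 2.09792 − (-0.00051)/(3.19477) = 2.09808

2.098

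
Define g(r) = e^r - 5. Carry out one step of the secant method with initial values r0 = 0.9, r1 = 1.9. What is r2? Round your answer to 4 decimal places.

g(0.9) = -2.540397, g(1.9) = 1.685894
r2 = 1.900000 − 1.685894·(1.900000 − 0.900000) / (1.685894 − (-2.540397)) = 1.900000 − (1.685894)/(4.226291) = 1.501094

1.5011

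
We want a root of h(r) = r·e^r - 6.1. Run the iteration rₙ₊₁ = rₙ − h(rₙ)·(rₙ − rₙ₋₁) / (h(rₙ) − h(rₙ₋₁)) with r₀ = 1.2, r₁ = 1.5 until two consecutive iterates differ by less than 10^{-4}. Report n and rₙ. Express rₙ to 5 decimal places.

h(1.2) = -2.1158597, h(1.5) = 0.6225336
r₂ = 1.5000000 − 0.6225336·(0.3000000)/(2.7383933) = 1.4317994;  |Δ| = 0.0682006
h(1.4317994) = -0.1061655
r₃ = 1.4317994 − (-0.1061655)·(-0.0682006)/(-0.7286991) = 1.4417357;  |Δ| = 0.0099363
h(1.4417357) = -0.0043014
r₄ = 1.4417357 − (-0.0043014)·(0.0099363)/(0.1018640) = 1.4421552;  |Δ| = 0.0004196
h(1.4421552) = 0.0000315
r₅ = 1.4421552 − 0.0000315·(0.0004196)/(0.0043329) = 1.4421522;  |Δ| = 0.0000030
|r₅ − r₄| = 0.0000030 < 10^{-4}

n = 5, rₙ = 1.44215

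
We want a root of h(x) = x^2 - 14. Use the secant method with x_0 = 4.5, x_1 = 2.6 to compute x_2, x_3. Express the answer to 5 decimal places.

3.61972, 3.76404

h(4.5) = 6.2500000, h(2.6) = -7.2400000
x_2 = 2.6000000 − (-7.2400000)·(2.6000000 − 4.5000000) / (-7.2400000 − 6.2500000) = 2.6000000 − (13.7560000)/(-13.4900000) = 3.6197183
h(3.6197183) = -0.8976394
x_3 = 3.6197183 − (-0.8976394)·(3.6197183 − 2.6000000) / (-0.8976394 − (-7.2400000)) = 3.6197183 − (-0.9153393)/(6.3423606) = 3.7640399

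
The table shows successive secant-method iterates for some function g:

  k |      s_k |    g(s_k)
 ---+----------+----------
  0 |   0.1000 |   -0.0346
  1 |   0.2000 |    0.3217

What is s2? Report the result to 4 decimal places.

s2 = 0.2000 − 0.3217·(0.2000 − 0.1000) / (0.3217 − (-0.0346))
   = 0.2000 − (0.032170)/(0.356300) = 0.109711

0.1097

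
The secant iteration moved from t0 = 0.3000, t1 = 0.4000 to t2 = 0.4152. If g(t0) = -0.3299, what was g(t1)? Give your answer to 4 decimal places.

-0.0435

The secant line through (0.3000, -0.3299) and (0.4000, g(t1)) crosses zero at t2 = 0.4152.
So (0.3000, -0.3299), (0.4000, g(t1)), (0.4152, 0) are collinear:
g(t1) = -0.3299 · (0.4000 − 0.4152) / (0.3000 − 0.4152) = -0.3299 · (-0.015200)/(-0.115200) = -0.043528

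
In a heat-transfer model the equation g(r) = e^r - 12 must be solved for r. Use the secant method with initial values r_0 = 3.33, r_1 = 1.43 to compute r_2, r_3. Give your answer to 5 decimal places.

2.05545, 2.77700

g(3.33) = 15.9383417, g(1.43) = -7.8213008
r_2 = 1.4300000 − (-7.8213008)·(1.4300000 − 3.3300000) / (-7.8213008 − 15.9383417) = 1.4300000 − (14.8604715)/(-23.7596425) = 2.0554501
g(2.0554501) = -4.1896472
r_3 = 2.0554501 − (-4.1896472)·(2.0554501 − 1.4300000) / (-4.1896472 − (-7.8213008)) = 2.0554501 − (-2.6204154)/(3.6316536) = 2.7769990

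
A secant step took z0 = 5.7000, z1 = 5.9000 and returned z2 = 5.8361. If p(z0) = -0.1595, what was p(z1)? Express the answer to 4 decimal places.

The secant line through (5.7000, -0.1595) and (5.9000, p(z1)) crosses zero at z2 = 5.8361.
So (5.7000, -0.1595), (5.9000, p(z1)), (5.8361, 0) are collinear:
p(z1) = -0.1595 · (5.9000 − 5.8361) / (5.7000 − 5.8361) = -0.1595 · (0.063900)/(-0.136100) = 0.074886

0.0749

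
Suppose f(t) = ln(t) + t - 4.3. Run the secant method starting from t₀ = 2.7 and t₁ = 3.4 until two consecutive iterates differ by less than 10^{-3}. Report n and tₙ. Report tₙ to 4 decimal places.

f(2.7) = -0.606748, f(3.4) = 0.323775
t₂ = 3.400000 − 0.323775·(0.700000)/(0.930524) = 3.156435;  |Δ| = 0.243565
f(3.156435) = 0.005878
t₃ = 3.156435 − 0.005878·(-0.243565)/(-0.317897) = 3.151931;  |Δ| = 0.004504
f(3.151931) = -0.000053
t₄ = 3.151931 − (-0.000053)·(-0.004504)/(-0.005932) = 3.151972;  |Δ| = 0.000041
|t₄ − t₃| = 0.000041 < 10^{-3}

n = 4, tₙ = 3.1520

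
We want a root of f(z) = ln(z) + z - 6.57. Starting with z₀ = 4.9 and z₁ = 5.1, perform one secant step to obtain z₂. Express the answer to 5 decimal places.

4.96730

f(4.9) = -0.0807648, f(5.1) = 0.1592405
z₂ = 5.1000000 − 0.1592405·(5.1000000 − 4.9000000) / (0.1592405 − (-0.0807648)) = 5.1000000 − (0.0318481)/(0.2400053) = 4.9673025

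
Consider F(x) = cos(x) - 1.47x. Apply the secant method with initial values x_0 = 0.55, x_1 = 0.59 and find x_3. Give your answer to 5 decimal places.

F(0.55) = 0.0440245, F(0.59) = -0.0363593
x_2 = 0.5900000 − (-0.0363593)·(0.5900000 − 0.5500000) / (-0.0363593 − 0.0440245) = 0.5900000 − (-0.0014544)/(-0.0803838) = 0.5719071
F(0.5719071) = 0.0001668
x_3 = 0.5719071 − 0.0001668·(0.5719071 − 0.5900000) / (0.0001668 − (-0.0363593)) = 0.5719071 − (-0.0000030)/(0.0365261) = 0.5719898

0.57199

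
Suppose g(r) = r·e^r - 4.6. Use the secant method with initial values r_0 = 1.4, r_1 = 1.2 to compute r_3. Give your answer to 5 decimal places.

g(1.4) = 1.0772800, g(1.2) = -0.6158597
r_2 = 1.2000000 − (-0.6158597)·(1.2000000 − 1.4000000) / (-0.6158597 − 1.0772800) = 1.2000000 − (0.1231719)/(-1.6931396) = 1.2727477
g(1.2727477) = -0.0554636
r_3 = 1.2727477 − (-0.0554636)·(1.2727477 − 1.2000000) / (-0.0554636 − (-0.6158597)) = 1.2727477 − (-0.0040348)/(0.5603961) = 1.2799476

1.27995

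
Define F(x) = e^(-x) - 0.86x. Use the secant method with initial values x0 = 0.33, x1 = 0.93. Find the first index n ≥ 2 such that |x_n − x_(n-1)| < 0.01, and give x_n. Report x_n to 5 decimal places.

F(0.33) = 0.4351237, F(0.93) = -0.4052463
x2 = 0.9300000 − (-0.4052463)·(0.6000000)/(-0.8403700) = 0.6406658;  |Δ| = 0.2893342
F(0.6406658) = -0.0240311
x3 = 0.6406658 − (-0.0240311)·(-0.2893342)/(0.3812151) = 0.6224267;  |Δ| = 0.0182391
F(0.6224267) = 0.0013536
x4 = 0.6224267 − 0.0013536·(-0.0182391)/(0.0253848) = 0.6233993;  |Δ| = 0.0009726
|x4 − x3| = 0.0009726 < 0.01

n = 4, x_n = 0.62340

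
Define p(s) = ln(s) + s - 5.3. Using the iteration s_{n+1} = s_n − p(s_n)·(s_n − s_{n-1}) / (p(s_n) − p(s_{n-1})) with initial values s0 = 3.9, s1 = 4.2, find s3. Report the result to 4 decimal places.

3.9311

p(3.9) = -0.039023, p(4.2) = 0.335085
s2 = 4.200000 − 0.335085·(4.200000 − 3.900000) / (0.335085 − (-0.039023)) = 4.200000 − (0.100525)/(0.374108) = 3.931293
p(3.931293) = 0.000262
s3 = 3.931293 − 0.000262·(3.931293 − 4.200000) / (0.000262 − 0.335085) = 3.931293 − (-0.000070)/(-0.334823) = 3.931083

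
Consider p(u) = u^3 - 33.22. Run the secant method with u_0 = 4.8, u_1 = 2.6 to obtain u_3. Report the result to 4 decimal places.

3.2713

p(4.8) = 77.372000, p(2.6) = -15.644000
u_2 = 2.600000 − (-15.644000)·(2.600000 − 4.800000) / (-15.644000 − 77.372000) = 2.600000 − (34.416800)/(-93.016000) = 2.970009
p(2.970009) = -7.021677
u_3 = 2.970009 − (-7.021677)·(2.970009 − 2.600000) / (-7.021677 − (-15.644000)) = 2.970009 − (-2.598087)/(8.622323) = 3.271330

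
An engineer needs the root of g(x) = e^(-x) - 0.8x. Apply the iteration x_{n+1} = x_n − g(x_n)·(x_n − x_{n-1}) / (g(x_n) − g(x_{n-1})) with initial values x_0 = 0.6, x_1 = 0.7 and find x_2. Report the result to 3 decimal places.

g(0.6) = 0.06881, g(0.7) = -0.06341
x_2 = 0.70000 − (-0.06341)·(0.70000 − 0.60000) / (-0.06341 − 0.06881) = 0.70000 − (-0.00634)/(-0.13223) = 0.65204

0.652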